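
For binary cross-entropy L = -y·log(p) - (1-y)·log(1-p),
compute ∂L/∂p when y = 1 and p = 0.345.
∂L/∂p = -2.899

∂L/∂p = -y/p + (1-y)/(1-p) = -1/0.345 + 0 = -2.899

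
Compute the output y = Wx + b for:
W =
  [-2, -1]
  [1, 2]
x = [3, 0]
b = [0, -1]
y = [-6, 2]

Wx = [-2×3 + -1×0, 1×3 + 2×0]
   = [-6, 3]
y = Wx + b = [-6 + 0, 3 + -1] = [-6, 2]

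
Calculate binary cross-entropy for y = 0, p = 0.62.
L = 0.9676

L = -0·log(0.62) - 1·log(0.38) = -log(0.38) = 0.9676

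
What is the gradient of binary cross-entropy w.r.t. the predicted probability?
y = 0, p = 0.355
∂L/∂p = 1.55

∂L/∂p = -y/p + (1-y)/(1-p) = 0 + 1/0.645 = 1.55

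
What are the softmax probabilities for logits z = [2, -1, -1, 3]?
p = [0.2619, 0.013, 0.013, 0.712]

exp(z) = [7.389, 0.3679, 0.3679, 20.09]
Sum = 28.21
p = [0.2619, 0.013, 0.013, 0.712]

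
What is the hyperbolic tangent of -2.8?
-0.9926

tanh(-2.8) = (e^(-2.8) - e^(2.8))/(e^(-2.8) + e^(2.8)) = -0.9926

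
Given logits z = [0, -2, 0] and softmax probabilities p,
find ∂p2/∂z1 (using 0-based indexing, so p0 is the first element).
∂p2/∂z1 = -0.02968

p = softmax(z) = [0.4683, 0.06338, 0.4683]
p2 = 0.4683, p1 = 0.06338

∂p2/∂z1 = -p2 × p1 = -0.4683 × 0.06338 = -0.02968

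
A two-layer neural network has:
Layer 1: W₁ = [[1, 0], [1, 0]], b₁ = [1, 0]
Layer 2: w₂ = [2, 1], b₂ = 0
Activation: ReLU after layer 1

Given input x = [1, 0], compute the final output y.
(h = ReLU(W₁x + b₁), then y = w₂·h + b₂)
y = 5

Layer 1 pre-activation: z₁ = [2, 1]
After ReLU: h = [2, 1]
Layer 2 output: y = 2×2 + 1×1 + 0 = 5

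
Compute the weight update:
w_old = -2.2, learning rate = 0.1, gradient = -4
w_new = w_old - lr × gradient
w_new = -1.8

w_new = w - η·∂L/∂w = -2.2 - 0.1×(-4) = -2.2 - (-0.4) = -1.8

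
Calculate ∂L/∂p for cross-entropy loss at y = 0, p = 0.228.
∂L/∂p = 1.295

∂L/∂p = -y/p + (1-y)/(1-p) = 0 + 1/0.772 = 1.295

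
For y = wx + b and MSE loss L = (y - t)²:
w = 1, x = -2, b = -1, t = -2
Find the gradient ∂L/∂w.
∂L/∂w = 4

y = wx + b = (1)(-2) + -1 = -3
∂L/∂y = 2(y - t) = 2(-3 - -2) = -2
∂y/∂w = x = -2
∂L/∂w = ∂L/∂y · ∂y/∂w = -2 × -2 = 4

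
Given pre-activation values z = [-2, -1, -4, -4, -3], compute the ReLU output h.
h = [0, 0, 0, 0, 0]

ReLU applied element-wise: max(0,-2)=0, max(0,-1)=0, max(0,-4)=0, max(0,-4)=0, max(0,-3)=0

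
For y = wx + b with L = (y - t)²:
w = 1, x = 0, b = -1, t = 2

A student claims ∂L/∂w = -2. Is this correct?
Incorrect

y = (1)(0) + -1 = -1
∂L/∂y = 2(y - t) = 2(-1 - 2) = -6
∂y/∂w = x = 0
∂L/∂w = -6 × 0 = 0

Claimed value: -2
Incorrect: The correct gradient is 0.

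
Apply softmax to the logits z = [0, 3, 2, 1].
p = [0.0321, 0.6439, 0.2369, 0.0871]

exp(z) = [1, 20.09, 7.389, 2.718]
Sum = 31.19
p = [0.0321, 0.6439, 0.2369, 0.0871]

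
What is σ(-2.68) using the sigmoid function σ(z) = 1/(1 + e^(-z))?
0.06416

sigmoid(-2.68) = 1/(1 + e^(2.68)) = 1/(1 + 14.59) = 0.06416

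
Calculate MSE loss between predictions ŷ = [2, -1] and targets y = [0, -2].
MSE = 2.5

MSE = (1/2)((2-0)² + (-1--2)²) = (1/2)(4 + 1) = 2.5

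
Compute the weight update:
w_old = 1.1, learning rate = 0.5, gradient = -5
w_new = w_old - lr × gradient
w_new = 3.6

w_new = w - η·∂L/∂w = 1.1 - 0.5×(-5) = 1.1 - (-2.5) = 3.6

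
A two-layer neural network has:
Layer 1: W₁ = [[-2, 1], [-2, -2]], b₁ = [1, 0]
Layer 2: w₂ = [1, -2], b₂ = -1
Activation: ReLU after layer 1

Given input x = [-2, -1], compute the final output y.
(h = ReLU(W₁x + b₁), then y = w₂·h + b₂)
y = -9

Layer 1 pre-activation: z₁ = [4, 6]
After ReLU: h = [4, 6]
Layer 2 output: y = 1×4 + -2×6 + -1 = -9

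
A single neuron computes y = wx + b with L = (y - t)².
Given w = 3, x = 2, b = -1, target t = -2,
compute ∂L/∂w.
∂L/∂w = 28

y = wx + b = (3)(2) + -1 = 5
∂L/∂y = 2(y - t) = 2(5 - -2) = 14
∂y/∂w = x = 2
∂L/∂w = ∂L/∂y · ∂y/∂w = 14 × 2 = 28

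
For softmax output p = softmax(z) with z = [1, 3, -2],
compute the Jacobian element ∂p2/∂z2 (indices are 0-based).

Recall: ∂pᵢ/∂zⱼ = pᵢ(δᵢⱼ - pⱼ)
∂p2/∂z2 = 0.005865

p = softmax(z) = [0.1185, 0.8756, 0.0059]
p2 = 0.0059

∂p2/∂z2 = p2(1 - p2) = 0.0059 × (1 - 0.0059) = 0.005865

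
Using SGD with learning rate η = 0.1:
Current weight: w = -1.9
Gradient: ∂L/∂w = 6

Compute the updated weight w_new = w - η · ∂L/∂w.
w_new = -2.5

w_new = w - η·∂L/∂w = -1.9 - 0.1×(6) = -1.9 - (0.6) = -2.5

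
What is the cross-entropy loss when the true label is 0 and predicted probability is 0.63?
L = 0.9943

L = -0·log(0.63) - 1·log(0.37) = -log(0.37) = 0.9943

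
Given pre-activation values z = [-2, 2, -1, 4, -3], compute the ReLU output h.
h = [0, 2, 0, 4, 0]

ReLU applied element-wise: max(0,-2)=0, max(0,2)=2, max(0,-1)=0, max(0,4)=4, max(0,-3)=0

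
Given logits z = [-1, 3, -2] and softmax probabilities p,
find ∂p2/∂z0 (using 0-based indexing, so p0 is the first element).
∂p2/∂z0 = -0.0001175

p = softmax(z) = [0.01787, 0.9756, 0.006573]
p2 = 0.006573, p0 = 0.01787

∂p2/∂z0 = -p2 × p0 = -0.006573 × 0.01787 = -0.0001175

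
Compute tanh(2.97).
0.9947

tanh(2.97) = (e^(2.97) - e^(-2.97))/(e^(2.97) + e^(-2.97)) = 0.9947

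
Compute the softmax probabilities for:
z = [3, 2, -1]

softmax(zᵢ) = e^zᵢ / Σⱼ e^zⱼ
p = [0.7214, 0.2654, 0.0132]

exp(z) = [20.09, 7.389, 0.3679]
Sum = 27.84
p = [0.7214, 0.2654, 0.0132]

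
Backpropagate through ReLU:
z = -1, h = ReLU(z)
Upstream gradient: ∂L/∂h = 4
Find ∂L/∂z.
∂L/∂z = 0

h = ReLU(-1) = 0
Since z < 0: ∂h/∂z = 0
∂L/∂z = ∂L/∂h · ∂h/∂z = 4 × 0 = 0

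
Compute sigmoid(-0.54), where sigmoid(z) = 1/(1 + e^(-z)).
0.3682

sigmoid(-0.54) = 1/(1 + e^(0.54)) = 1/(1 + 1.716) = 0.3682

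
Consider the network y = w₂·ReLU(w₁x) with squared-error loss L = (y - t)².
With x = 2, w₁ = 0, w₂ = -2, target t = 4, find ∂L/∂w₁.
∂L/∂w₁ = 0

Forward pass:
z = w₁x = 0×2 = 0
h = ReLU(0) = 0
y = w₂h = -2×0 = 0

Backward pass:
∂L/∂y = 2(y - t) = 2(0 - 4) = -8
∂y/∂h = w₂ = -2
∂h/∂z = 0 (ReLU derivative)
∂z/∂w₁ = x = 2

∂L/∂w₁ = -8 × -2 × 0 × 2 = 0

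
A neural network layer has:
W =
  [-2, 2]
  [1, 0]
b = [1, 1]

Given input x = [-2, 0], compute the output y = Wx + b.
y = [5, -1]

Wx = [-2×-2 + 2×0, 1×-2 + 0×0]
   = [4, -2]
y = Wx + b = [4 + 1, -2 + 1] = [5, -1]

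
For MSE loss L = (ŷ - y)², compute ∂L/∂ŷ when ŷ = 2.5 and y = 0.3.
∂L/∂ŷ = 4.4

∂L/∂ŷ = 2(ŷ - y) = 2(2.5 - 0.3) = 2(2.2) = 4.4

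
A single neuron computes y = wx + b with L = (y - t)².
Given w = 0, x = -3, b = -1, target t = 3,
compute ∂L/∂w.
∂L/∂w = 24

y = wx + b = (0)(-3) + -1 = -1
∂L/∂y = 2(y - t) = 2(-1 - 3) = -8
∂y/∂w = x = -3
∂L/∂w = ∂L/∂y · ∂y/∂w = -8 × -3 = 24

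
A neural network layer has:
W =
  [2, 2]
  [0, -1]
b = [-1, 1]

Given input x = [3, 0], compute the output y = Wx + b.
y = [5, 1]

Wx = [2×3 + 2×0, 0×3 + -1×0]
   = [6, 0]
y = Wx + b = [6 + -1, 0 + 1] = [5, 1]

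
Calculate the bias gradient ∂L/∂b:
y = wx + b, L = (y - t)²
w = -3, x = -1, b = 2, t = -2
∂L/∂b = 14

y = wx + b = (-3)(-1) + 2 = 5
∂L/∂y = 2(y - t) = 2(5 - -2) = 14
∂y/∂b = 1
∂L/∂b = ∂L/∂y · ∂y/∂b = 14 × 1 = 14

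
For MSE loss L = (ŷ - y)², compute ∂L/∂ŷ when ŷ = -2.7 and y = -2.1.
∂L/∂ŷ = -1.2

∂L/∂ŷ = 2(ŷ - y) = 2(-2.7 - -2.1) = 2(-0.6) = -1.2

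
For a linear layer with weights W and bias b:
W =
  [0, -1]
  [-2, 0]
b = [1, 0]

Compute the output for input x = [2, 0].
y = [1, -4]

Wx = [0×2 + -1×0, -2×2 + 0×0]
   = [0, -4]
y = Wx + b = [0 + 1, -4 + 0] = [1, -4]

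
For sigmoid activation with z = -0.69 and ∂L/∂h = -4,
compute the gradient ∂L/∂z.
∂L/∂z = -0.8898

σ(-0.69) = 0.334
σ'(-0.69) = σ(-0.69)(1 - σ(-0.69)) = 0.334 × 0.666 = 0.2225
∂L/∂z = ∂L/∂h · σ'(z) = -4 × 0.2225 = -0.8898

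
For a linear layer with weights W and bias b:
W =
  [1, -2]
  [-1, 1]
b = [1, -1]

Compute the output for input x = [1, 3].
y = [-4, 1]

Wx = [1×1 + -2×3, -1×1 + 1×3]
   = [-5, 2]
y = Wx + b = [-5 + 1, 2 + -1] = [-4, 1]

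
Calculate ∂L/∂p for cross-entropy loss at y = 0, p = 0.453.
∂L/∂p = 1.828

∂L/∂p = -y/p + (1-y)/(1-p) = 0 + 1/0.547 = 1.828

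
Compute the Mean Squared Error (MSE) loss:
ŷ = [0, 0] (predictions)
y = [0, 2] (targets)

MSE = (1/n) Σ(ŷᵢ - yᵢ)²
MSE = 2

MSE = (1/2)((0-0)² + (0-2)²) = (1/2)(0 + 4) = 2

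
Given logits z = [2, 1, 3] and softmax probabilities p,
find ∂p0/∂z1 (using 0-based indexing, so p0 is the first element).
∂p0/∂z1 = -0.02203

p = softmax(z) = [0.2447, 0.09003, 0.6652]
p0 = 0.2447, p1 = 0.09003

∂p0/∂z1 = -p0 × p1 = -0.2447 × 0.09003 = -0.02203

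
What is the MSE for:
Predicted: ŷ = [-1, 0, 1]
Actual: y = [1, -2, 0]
MSE = 3

MSE = (1/3)((-1-1)² + (0--2)² + (1-0)²) = (1/3)(4 + 4 + 1) = 3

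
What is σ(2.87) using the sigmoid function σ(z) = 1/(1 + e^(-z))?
0.9463

sigmoid(2.87) = 1/(1 + e^(-2.87)) = 1/(1 + 0.0567) = 0.9463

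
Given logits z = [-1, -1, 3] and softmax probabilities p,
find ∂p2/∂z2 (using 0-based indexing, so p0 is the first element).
∂p2/∂z2 = 0.03409

p = softmax(z) = [0.01767, 0.01767, 0.9647]
p2 = 0.9647

∂p2/∂z2 = p2(1 - p2) = 0.9647 × (1 - 0.9647) = 0.03409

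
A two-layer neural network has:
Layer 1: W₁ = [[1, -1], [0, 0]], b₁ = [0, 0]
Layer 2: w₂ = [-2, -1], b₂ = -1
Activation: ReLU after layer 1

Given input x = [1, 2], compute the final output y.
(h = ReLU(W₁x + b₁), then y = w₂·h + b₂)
y = -1

Layer 1 pre-activation: z₁ = [-1, 0]
After ReLU: h = [0, 0]
Layer 2 output: y = -2×0 + -1×0 + -1 = -1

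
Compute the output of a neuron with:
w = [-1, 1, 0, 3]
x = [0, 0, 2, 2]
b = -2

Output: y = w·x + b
y = 4

y = (-1)(0) + (1)(0) + (0)(2) + (3)(2) + -2 = 4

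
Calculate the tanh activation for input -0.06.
-0.05993

tanh(-0.06) = (e^(-0.06) - e^(0.06))/(e^(-0.06) + e^(0.06)) = -0.05993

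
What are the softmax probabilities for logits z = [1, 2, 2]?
p = [0.1554, 0.4223, 0.4223]

exp(z) = [2.718, 7.389, 7.389]
Sum = 17.5
p = [0.1554, 0.4223, 0.4223]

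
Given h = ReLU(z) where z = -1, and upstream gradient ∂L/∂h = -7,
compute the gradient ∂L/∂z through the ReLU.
∂L/∂z = 0

h = ReLU(-1) = 0
Since z < 0: ∂h/∂z = 0
∂L/∂z = ∂L/∂h · ∂h/∂z = -7 × 0 = 0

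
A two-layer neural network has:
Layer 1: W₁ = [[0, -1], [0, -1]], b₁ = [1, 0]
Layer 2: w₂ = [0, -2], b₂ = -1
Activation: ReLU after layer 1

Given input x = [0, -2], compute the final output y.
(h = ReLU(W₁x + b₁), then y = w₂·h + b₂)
y = -5

Layer 1 pre-activation: z₁ = [3, 2]
After ReLU: h = [3, 2]
Layer 2 output: y = 0×3 + -2×2 + -1 = -5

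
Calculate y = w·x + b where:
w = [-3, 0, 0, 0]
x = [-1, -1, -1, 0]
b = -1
y = 2

y = (-3)(-1) + (0)(-1) + (0)(-1) + (0)(0) + -1 = 2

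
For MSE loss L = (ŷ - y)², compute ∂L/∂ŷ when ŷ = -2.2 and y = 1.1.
∂L/∂ŷ = -6.6

∂L/∂ŷ = 2(ŷ - y) = 2(-2.2 - 1.1) = 2(-3.3) = -6.6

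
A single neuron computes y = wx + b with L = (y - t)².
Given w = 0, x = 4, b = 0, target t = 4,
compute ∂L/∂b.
∂L/∂b = -8

y = wx + b = (0)(4) + 0 = 0
∂L/∂y = 2(y - t) = 2(0 - 4) = -8
∂y/∂b = 1
∂L/∂b = ∂L/∂y · ∂y/∂b = -8 × 1 = -8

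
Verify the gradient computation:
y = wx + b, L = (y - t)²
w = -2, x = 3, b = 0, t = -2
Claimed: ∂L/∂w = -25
Incorrect

y = (-2)(3) + 0 = -6
∂L/∂y = 2(y - t) = 2(-6 - -2) = -8
∂y/∂w = x = 3
∂L/∂w = -8 × 3 = -24

Claimed value: -25
Incorrect: The correct gradient is -24.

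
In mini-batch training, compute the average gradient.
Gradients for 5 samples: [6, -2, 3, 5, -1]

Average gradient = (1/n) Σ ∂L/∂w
Average gradient = 2.2

Average = (1/5)(6 + -2 + 3 + 5 + -1) = 11/5 = 2.2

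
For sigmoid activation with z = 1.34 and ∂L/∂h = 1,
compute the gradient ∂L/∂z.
∂L/∂z = 0.1644

σ(1.34) = 0.7925
σ'(1.34) = σ(1.34)(1 - σ(1.34)) = 0.7925 × 0.2075 = 0.1644
∂L/∂z = ∂L/∂h · σ'(z) = 1 × 0.1644 = 0.1644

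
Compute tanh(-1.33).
-0.8692

tanh(-1.33) = (e^(-1.33) - e^(1.33))/(e^(-1.33) + e^(1.33)) = -0.8692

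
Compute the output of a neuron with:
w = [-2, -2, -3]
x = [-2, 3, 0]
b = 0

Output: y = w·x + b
y = -2

y = (-2)(-2) + (-2)(3) + (-3)(0) + 0 = -2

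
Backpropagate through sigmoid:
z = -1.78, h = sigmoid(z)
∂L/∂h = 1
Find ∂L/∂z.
∂L/∂z = 0.1235

σ(-1.78) = 0.1443
σ'(-1.78) = σ(-1.78)(1 - σ(-1.78)) = 0.1443 × 0.8557 = 0.1235
∂L/∂z = ∂L/∂h · σ'(z) = 1 × 0.1235 = 0.1235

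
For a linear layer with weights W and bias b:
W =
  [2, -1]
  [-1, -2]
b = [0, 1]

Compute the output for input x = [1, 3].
y = [-1, -6]

Wx = [2×1 + -1×3, -1×1 + -2×3]
   = [-1, -7]
y = Wx + b = [-1 + 0, -7 + 1] = [-1, -6]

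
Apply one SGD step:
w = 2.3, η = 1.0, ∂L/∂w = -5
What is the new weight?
w_new = 7.3

w_new = w - η·∂L/∂w = 2.3 - 1.0×(-5) = 2.3 - (-5) = 7.3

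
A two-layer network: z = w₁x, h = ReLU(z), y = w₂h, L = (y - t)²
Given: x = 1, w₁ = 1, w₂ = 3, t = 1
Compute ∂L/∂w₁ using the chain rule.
∂L/∂w₁ = 12

Forward pass:
z = w₁x = 1×1 = 1
h = ReLU(1) = 1
y = w₂h = 3×1 = 3

Backward pass:
∂L/∂y = 2(y - t) = 2(3 - 1) = 4
∂y/∂h = w₂ = 3
∂h/∂z = 1 (ReLU derivative)
∂z/∂w₁ = x = 1

∂L/∂w₁ = 4 × 3 × 1 × 1 = 12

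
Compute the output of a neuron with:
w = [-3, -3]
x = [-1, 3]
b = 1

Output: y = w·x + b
y = -5

y = (-3)(-1) + (-3)(3) + 1 = -5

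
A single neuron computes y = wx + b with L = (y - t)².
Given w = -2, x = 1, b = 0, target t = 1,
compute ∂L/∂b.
∂L/∂b = -6

y = wx + b = (-2)(1) + 0 = -2
∂L/∂y = 2(y - t) = 2(-2 - 1) = -6
∂y/∂b = 1
∂L/∂b = ∂L/∂y · ∂y/∂b = -6 × 1 = -6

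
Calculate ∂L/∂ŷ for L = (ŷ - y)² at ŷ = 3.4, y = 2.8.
∂L/∂ŷ = 1.2

∂L/∂ŷ = 2(ŷ - y) = 2(3.4 - 2.8) = 2(0.6) = 1.2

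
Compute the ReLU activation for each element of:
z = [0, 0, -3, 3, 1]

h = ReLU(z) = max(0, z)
h = [0, 0, 0, 3, 1]

ReLU applied element-wise: max(0,0)=0, max(0,0)=0, max(0,-3)=0, max(0,3)=3, max(0,1)=1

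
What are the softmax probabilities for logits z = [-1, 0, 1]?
p = [0.09, 0.2447, 0.6652]

exp(z) = [0.3679, 1, 2.718]
Sum = 4.086
p = [0.09, 0.2447, 0.6652]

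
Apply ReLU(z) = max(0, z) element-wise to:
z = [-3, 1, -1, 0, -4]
h = [0, 1, 0, 0, 0]

ReLU applied element-wise: max(0,-3)=0, max(0,1)=1, max(0,-1)=0, max(0,0)=0, max(0,-4)=0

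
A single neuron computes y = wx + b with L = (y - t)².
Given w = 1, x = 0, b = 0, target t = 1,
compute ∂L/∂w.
∂L/∂w = 0

y = wx + b = (1)(0) + 0 = 0
∂L/∂y = 2(y - t) = 2(0 - 1) = -2
∂y/∂w = x = 0
∂L/∂w = ∂L/∂y · ∂y/∂w = -2 × 0 = 0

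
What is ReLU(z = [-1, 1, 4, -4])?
h = [0, 1, 4, 0]

ReLU applied element-wise: max(0,-1)=0, max(0,1)=1, max(0,4)=4, max(0,-4)=0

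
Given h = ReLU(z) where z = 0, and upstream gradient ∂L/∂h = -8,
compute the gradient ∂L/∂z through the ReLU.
∂L/∂z = 0

h = ReLU(0) = 0
At z = 0: ∂h/∂z = 0 (by convention)
∂L/∂z = ∂L/∂h · ∂h/∂z = -8 × 0 = 0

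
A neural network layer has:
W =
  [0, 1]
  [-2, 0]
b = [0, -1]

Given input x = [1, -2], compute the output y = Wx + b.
y = [-2, -3]

Wx = [0×1 + 1×-2, -2×1 + 0×-2]
   = [-2, -2]
y = Wx + b = [-2 + 0, -2 + -1] = [-2, -3]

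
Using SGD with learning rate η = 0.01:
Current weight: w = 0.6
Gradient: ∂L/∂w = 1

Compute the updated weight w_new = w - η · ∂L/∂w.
w_new = 0.59

w_new = w - η·∂L/∂w = 0.6 - 0.01×(1) = 0.6 - (0.01) = 0.59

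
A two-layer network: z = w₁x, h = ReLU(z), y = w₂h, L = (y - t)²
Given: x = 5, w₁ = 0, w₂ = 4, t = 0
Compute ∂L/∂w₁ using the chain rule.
∂L/∂w₁ = 0

Forward pass:
z = w₁x = 0×5 = 0
h = ReLU(0) = 0
y = w₂h = 4×0 = 0

Backward pass:
∂L/∂y = 2(y - t) = 2(0 - 0) = 0
∂y/∂h = w₂ = 4
∂h/∂z = 0 (ReLU derivative)
∂z/∂w₁ = x = 5

∂L/∂w₁ = 0 × 4 × 0 × 5 = 0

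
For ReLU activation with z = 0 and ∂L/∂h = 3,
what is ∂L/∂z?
∂L/∂z = 0

h = ReLU(0) = 0
At z = 0: ∂h/∂z = 0 (by convention)
∂L/∂z = ∂L/∂h · ∂h/∂z = 3 × 0 = 0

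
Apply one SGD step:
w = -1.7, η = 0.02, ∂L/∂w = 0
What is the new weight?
w_new = -1.7

w_new = w - η·∂L/∂w = -1.7 - 0.02×(0) = -1.7 - (0) = -1.7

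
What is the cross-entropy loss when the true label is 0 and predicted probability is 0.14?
L = 0.1508

L = -0·log(0.14) - 1·log(0.86) = -log(0.86) = 0.1508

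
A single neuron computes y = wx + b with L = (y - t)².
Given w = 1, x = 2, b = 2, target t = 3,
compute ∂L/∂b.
∂L/∂b = 2

y = wx + b = (1)(2) + 2 = 4
∂L/∂y = 2(y - t) = 2(4 - 3) = 2
∂y/∂b = 1
∂L/∂b = ∂L/∂y · ∂y/∂b = 2 × 1 = 2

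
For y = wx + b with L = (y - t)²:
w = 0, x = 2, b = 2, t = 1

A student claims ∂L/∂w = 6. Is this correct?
Incorrect

y = (0)(2) + 2 = 2
∂L/∂y = 2(y - t) = 2(2 - 1) = 2
∂y/∂w = x = 2
∂L/∂w = 2 × 2 = 4

Claimed value: 6
Incorrect: The correct gradient is 4.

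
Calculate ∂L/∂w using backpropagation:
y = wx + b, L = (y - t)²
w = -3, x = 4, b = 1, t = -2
∂L/∂w = -72

y = wx + b = (-3)(4) + 1 = -11
∂L/∂y = 2(y - t) = 2(-11 - -2) = -18
∂y/∂w = x = 4
∂L/∂w = ∂L/∂y · ∂y/∂w = -18 × 4 = -72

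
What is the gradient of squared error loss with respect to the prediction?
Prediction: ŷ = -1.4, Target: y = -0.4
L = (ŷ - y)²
∂L/∂ŷ = -2.0

∂L/∂ŷ = 2(ŷ - y) = 2(-1.4 - -0.4) = 2(-1.0) = -2.0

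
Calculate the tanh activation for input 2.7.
0.991

tanh(2.7) = (e^(2.7) - e^(-2.7))/(e^(2.7) + e^(-2.7)) = 0.991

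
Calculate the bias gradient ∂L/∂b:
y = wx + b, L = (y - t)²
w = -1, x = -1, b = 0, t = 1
∂L/∂b = 0

y = wx + b = (-1)(-1) + 0 = 1
∂L/∂y = 2(y - t) = 2(1 - 1) = 0
∂y/∂b = 1
∂L/∂b = ∂L/∂y · ∂y/∂b = 0 × 1 = 0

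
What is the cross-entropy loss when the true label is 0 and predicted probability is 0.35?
L = 0.4308

L = -0·log(0.35) - 1·log(0.65) = -log(0.65) = 0.4308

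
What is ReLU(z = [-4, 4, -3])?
h = [0, 4, 0]

ReLU applied element-wise: max(0,-4)=0, max(0,4)=4, max(0,-3)=0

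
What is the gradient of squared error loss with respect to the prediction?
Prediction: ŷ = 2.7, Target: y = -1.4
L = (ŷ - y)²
∂L/∂ŷ = 8.2

∂L/∂ŷ = 2(ŷ - y) = 2(2.7 - -1.4) = 2(4.1) = 8.2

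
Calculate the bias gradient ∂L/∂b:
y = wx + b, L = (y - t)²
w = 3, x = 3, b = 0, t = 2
∂L/∂b = 14

y = wx + b = (3)(3) + 0 = 9
∂L/∂y = 2(y - t) = 2(9 - 2) = 14
∂y/∂b = 1
∂L/∂b = ∂L/∂y · ∂y/∂b = 14 × 1 = 14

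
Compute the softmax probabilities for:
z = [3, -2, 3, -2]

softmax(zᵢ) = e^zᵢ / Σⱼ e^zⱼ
p = [0.4967, 0.0033, 0.4967, 0.0033]

exp(z) = [20.09, 0.1353, 20.09, 0.1353]
Sum = 40.44
p = [0.4967, 0.0033, 0.4967, 0.0033]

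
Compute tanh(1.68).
0.9329

tanh(1.68) = (e^(1.68) - e^(-1.68))/(e^(1.68) + e^(-1.68)) = 0.9329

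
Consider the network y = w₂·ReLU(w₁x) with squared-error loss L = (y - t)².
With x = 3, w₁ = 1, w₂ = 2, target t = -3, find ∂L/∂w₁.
∂L/∂w₁ = 108

Forward pass:
z = w₁x = 1×3 = 3
h = ReLU(3) = 3
y = w₂h = 2×3 = 6

Backward pass:
∂L/∂y = 2(y - t) = 2(6 - -3) = 18
∂y/∂h = w₂ = 2
∂h/∂z = 1 (ReLU derivative)
∂z/∂w₁ = x = 3

∂L/∂w₁ = 18 × 2 × 1 × 3 = 108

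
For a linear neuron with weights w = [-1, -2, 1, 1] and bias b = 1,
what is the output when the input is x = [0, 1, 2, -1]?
y = 0

y = (-1)(0) + (-2)(1) + (1)(2) + (1)(-1) + 1 = 0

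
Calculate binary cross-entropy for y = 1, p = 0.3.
L = 1.204

L = -1·log(0.3) - 0·log(0.7) = -log(0.3) = 1.204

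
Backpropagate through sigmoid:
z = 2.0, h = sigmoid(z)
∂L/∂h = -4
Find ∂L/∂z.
∂L/∂z = -0.42

σ(2.0) = 0.8808
σ'(2.0) = σ(2.0)(1 - σ(2.0)) = 0.8808 × 0.1192 = 0.105
∂L/∂z = ∂L/∂h · σ'(z) = -4 × 0.105 = -0.42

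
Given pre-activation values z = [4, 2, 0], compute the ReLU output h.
h = [4, 2, 0]

ReLU applied element-wise: max(0,4)=4, max(0,2)=2, max(0,0)=0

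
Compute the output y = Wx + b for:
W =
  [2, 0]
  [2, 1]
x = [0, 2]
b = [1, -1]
y = [1, 1]

Wx = [2×0 + 0×2, 2×0 + 1×2]
   = [0, 2]
y = Wx + b = [0 + 1, 2 + -1] = [1, 1]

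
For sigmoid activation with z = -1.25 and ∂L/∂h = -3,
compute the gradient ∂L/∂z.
∂L/∂z = -0.5193

σ(-1.25) = 0.2227
σ'(-1.25) = σ(-1.25)(1 - σ(-1.25)) = 0.2227 × 0.7773 = 0.1731
∂L/∂z = ∂L/∂h · σ'(z) = -3 × 0.1731 = -0.5193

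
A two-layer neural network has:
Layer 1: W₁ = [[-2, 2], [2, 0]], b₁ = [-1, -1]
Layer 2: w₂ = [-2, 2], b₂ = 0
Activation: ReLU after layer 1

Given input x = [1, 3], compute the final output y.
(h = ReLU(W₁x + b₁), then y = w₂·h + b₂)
y = -4

Layer 1 pre-activation: z₁ = [3, 1]
After ReLU: h = [3, 1]
Layer 2 output: y = -2×3 + 2×1 + 0 = -4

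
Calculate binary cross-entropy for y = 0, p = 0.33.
L = 0.4005

L = -0·log(0.33) - 1·log(0.67) = -log(0.67) = 0.4005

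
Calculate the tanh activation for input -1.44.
-0.8937

tanh(-1.44) = (e^(-1.44) - e^(1.44))/(e^(-1.44) + e^(1.44)) = -0.8937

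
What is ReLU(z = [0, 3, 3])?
h = [0, 3, 3]

ReLU applied element-wise: max(0,0)=0, max(0,3)=3, max(0,3)=3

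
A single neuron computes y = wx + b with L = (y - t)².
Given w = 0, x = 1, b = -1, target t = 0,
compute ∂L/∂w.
∂L/∂w = -2

y = wx + b = (0)(1) + -1 = -1
∂L/∂y = 2(y - t) = 2(-1 - 0) = -2
∂y/∂w = x = 1
∂L/∂w = ∂L/∂y · ∂y/∂w = -2 × 1 = -2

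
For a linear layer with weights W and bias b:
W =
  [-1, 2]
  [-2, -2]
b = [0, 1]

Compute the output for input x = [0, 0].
y = [0, 1]

Wx = [-1×0 + 2×0, -2×0 + -2×0]
   = [0, 0]
y = Wx + b = [0 + 0, 0 + 1] = [0, 1]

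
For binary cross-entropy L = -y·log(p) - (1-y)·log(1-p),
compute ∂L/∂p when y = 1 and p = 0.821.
∂L/∂p = -1.218

∂L/∂p = -y/p + (1-y)/(1-p) = -1/0.821 + 0 = -1.218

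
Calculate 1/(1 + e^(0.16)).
0.4601

sigmoid(-0.16) = 1/(1 + e^(0.16)) = 1/(1 + 1.174) = 0.4601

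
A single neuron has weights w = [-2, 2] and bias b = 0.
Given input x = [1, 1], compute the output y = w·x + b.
y = 0

y = (-2)(1) + (2)(1) + 0 = 0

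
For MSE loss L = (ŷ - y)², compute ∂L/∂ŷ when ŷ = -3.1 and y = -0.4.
∂L/∂ŷ = -5.4

∂L/∂ŷ = 2(ŷ - y) = 2(-3.1 - -0.4) = 2(-2.7) = -5.4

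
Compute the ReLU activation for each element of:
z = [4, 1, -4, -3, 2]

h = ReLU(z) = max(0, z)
h = [4, 1, 0, 0, 2]

ReLU applied element-wise: max(0,4)=4, max(0,1)=1, max(0,-4)=0, max(0,-3)=0, max(0,2)=2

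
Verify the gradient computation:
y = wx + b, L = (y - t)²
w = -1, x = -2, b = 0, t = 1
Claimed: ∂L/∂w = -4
Correct

y = (-1)(-2) + 0 = 2
∂L/∂y = 2(y - t) = 2(2 - 1) = 2
∂y/∂w = x = -2
∂L/∂w = 2 × -2 = -4

Claimed value: -4
Correct: The correct gradient is -4.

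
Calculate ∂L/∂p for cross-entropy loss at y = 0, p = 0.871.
∂L/∂p = 7.752

∂L/∂p = -y/p + (1-y)/(1-p) = 0 + 1/0.129 = 7.752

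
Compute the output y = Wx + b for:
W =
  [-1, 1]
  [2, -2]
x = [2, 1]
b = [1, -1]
y = [0, 1]

Wx = [-1×2 + 1×1, 2×2 + -2×1]
   = [-1, 2]
y = Wx + b = [-1 + 1, 2 + -1] = [0, 1]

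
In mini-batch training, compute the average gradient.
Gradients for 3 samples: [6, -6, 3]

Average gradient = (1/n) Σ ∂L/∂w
Average gradient = 1

Average = (1/3)(6 + -6 + 3) = 3/3 = 1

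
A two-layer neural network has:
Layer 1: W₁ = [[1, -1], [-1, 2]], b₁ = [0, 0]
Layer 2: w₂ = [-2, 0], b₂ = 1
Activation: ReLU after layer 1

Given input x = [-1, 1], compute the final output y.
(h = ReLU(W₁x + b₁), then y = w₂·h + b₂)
y = 1

Layer 1 pre-activation: z₁ = [-2, 3]
After ReLU: h = [0, 3]
Layer 2 output: y = -2×0 + 0×3 + 1 = 1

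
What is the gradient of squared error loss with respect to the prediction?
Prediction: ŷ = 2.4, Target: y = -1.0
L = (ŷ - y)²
∂L/∂ŷ = 6.8

∂L/∂ŷ = 2(ŷ - y) = 2(2.4 - -1.0) = 2(3.4) = 6.8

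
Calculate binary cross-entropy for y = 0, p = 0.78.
L = 1.514

L = -0·log(0.78) - 1·log(0.22) = -log(0.22) = 1.514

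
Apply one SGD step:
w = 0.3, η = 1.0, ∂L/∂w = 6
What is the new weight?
w_new = -5.7

w_new = w - η·∂L/∂w = 0.3 - 1.0×(6) = 0.3 - (6) = -5.7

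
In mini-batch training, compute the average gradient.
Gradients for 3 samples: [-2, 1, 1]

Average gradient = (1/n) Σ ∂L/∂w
Average gradient = 0

Average = (1/3)(-2 + 1 + 1) = 0/3 = 0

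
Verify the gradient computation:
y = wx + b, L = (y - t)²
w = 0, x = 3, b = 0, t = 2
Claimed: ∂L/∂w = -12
Correct

y = (0)(3) + 0 = 0
∂L/∂y = 2(y - t) = 2(0 - 2) = -4
∂y/∂w = x = 3
∂L/∂w = -4 × 3 = -12

Claimed value: -12
Correct: The correct gradient is -12.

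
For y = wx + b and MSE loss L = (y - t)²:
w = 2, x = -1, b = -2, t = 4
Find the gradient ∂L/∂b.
∂L/∂b = -16

y = wx + b = (2)(-1) + -2 = -4
∂L/∂y = 2(y - t) = 2(-4 - 4) = -16
∂y/∂b = 1
∂L/∂b = ∂L/∂y · ∂y/∂b = -16 × 1 = -16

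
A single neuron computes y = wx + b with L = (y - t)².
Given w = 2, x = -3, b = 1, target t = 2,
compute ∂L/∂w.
∂L/∂w = 42

y = wx + b = (2)(-3) + 1 = -5
∂L/∂y = 2(y - t) = 2(-5 - 2) = -14
∂y/∂w = x = -3
∂L/∂w = ∂L/∂y · ∂y/∂w = -14 × -3 = 42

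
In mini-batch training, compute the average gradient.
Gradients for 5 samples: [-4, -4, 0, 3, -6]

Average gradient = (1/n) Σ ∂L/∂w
Average gradient = -2.2

Average = (1/5)(-4 + -4 + 0 + 3 + -6) = -11/5 = -2.2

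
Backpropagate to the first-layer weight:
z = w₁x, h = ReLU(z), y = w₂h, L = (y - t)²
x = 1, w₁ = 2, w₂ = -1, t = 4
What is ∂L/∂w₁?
∂L/∂w₁ = 12

Forward pass:
z = w₁x = 2×1 = 2
h = ReLU(2) = 2
y = w₂h = -1×2 = -2

Backward pass:
∂L/∂y = 2(y - t) = 2(-2 - 4) = -12
∂y/∂h = w₂ = -1
∂h/∂z = 1 (ReLU derivative)
∂z/∂w₁ = x = 1

∂L/∂w₁ = -12 × -1 × 1 × 1 = 12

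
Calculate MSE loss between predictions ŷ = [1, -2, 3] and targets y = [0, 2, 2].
MSE = 6

MSE = (1/3)((1-0)² + (-2-2)² + (3-2)²) = (1/3)(1 + 16 + 1) = 6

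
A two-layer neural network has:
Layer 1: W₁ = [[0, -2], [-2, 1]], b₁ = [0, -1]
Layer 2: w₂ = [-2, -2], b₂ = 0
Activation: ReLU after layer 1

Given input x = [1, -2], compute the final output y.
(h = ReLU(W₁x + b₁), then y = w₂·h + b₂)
y = -8

Layer 1 pre-activation: z₁ = [4, -5]
After ReLU: h = [4, 0]
Layer 2 output: y = -2×4 + -2×0 + 0 = -8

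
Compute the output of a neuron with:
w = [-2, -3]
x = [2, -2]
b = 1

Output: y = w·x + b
y = 3

y = (-2)(2) + (-3)(-2) + 1 = 3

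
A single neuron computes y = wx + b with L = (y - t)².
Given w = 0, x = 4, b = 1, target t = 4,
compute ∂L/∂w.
∂L/∂w = -24

y = wx + b = (0)(4) + 1 = 1
∂L/∂y = 2(y - t) = 2(1 - 4) = -6
∂y/∂w = x = 4
∂L/∂w = ∂L/∂y · ∂y/∂w = -6 × 4 = -24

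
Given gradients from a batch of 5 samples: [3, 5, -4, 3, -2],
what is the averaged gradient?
Average gradient = 1

Average = (1/5)(3 + 5 + -4 + 3 + -2) = 5/5 = 1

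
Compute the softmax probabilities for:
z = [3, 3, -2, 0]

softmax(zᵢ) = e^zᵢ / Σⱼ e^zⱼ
p = [0.4863, 0.4863, 0.0033, 0.0242]

exp(z) = [20.09, 20.09, 0.1353, 1]
Sum = 41.31
p = [0.4863, 0.4863, 0.0033, 0.0242]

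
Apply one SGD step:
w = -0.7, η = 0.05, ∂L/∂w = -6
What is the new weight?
w_new = -0.4

w_new = w - η·∂L/∂w = -0.7 - 0.05×(-6) = -0.7 - (-0.3) = -0.4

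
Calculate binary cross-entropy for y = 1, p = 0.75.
L = 0.2877

L = -1·log(0.75) - 0·log(0.25) = -log(0.75) = 0.2877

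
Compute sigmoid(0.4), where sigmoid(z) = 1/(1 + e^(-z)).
0.5987

sigmoid(0.4) = 1/(1 + e^(-0.4)) = 1/(1 + 0.6703) = 0.5987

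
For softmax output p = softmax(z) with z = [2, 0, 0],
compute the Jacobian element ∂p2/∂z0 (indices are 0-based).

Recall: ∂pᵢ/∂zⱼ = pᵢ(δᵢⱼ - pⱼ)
∂p2/∂z0 = -0.08382

p = softmax(z) = [0.787, 0.1065, 0.1065]
p2 = 0.1065, p0 = 0.787

∂p2/∂z0 = -p2 × p0 = -0.1065 × 0.787 = -0.08382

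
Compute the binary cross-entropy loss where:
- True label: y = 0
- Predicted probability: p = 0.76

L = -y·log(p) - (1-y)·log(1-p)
L = 1.427

L = -0·log(0.76) - 1·log(0.24) = -log(0.24) = 1.427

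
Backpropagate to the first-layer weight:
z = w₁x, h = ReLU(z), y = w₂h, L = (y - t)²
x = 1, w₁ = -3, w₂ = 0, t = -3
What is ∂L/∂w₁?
∂L/∂w₁ = 0

Forward pass:
z = w₁x = -3×1 = -3
h = ReLU(-3) = 0
y = w₂h = 0×0 = 0

Backward pass:
∂L/∂y = 2(y - t) = 2(0 - -3) = 6
∂y/∂h = w₂ = 0
∂h/∂z = 0 (ReLU derivative)
∂z/∂w₁ = x = 1

∂L/∂w₁ = 6 × 0 × 0 × 1 = 0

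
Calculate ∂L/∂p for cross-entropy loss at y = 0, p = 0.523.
∂L/∂p = 2.096

∂L/∂p = -y/p + (1-y)/(1-p) = 0 + 1/0.477 = 2.096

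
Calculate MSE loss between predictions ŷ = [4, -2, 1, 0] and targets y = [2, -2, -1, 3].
MSE = 4.25

MSE = (1/4)((4-2)² + (-2--2)² + (1--1)² + (0-3)²) = (1/4)(4 + 0 + 4 + 9) = 4.25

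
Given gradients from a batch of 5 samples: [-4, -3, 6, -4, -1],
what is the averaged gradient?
Average gradient = -1.2

Average = (1/5)(-4 + -3 + 6 + -4 + -1) = -6/5 = -1.2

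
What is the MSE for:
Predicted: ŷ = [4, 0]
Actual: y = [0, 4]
MSE = 16

MSE = (1/2)((4-0)² + (0-4)²) = (1/2)(16 + 16) = 16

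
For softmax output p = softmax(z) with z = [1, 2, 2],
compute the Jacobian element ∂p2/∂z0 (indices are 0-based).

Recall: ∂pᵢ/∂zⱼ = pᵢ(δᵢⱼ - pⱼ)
∂p2/∂z0 = -0.06561

p = softmax(z) = [0.1554, 0.4223, 0.4223]
p2 = 0.4223, p0 = 0.1554

∂p2/∂z0 = -p2 × p0 = -0.4223 × 0.1554 = -0.06561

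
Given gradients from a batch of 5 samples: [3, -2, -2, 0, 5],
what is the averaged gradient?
Average gradient = 0.8

Average = (1/5)(3 + -2 + -2 + 0 + 5) = 4/5 = 0.8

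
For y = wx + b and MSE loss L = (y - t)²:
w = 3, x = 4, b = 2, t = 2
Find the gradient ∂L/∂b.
∂L/∂b = 24

y = wx + b = (3)(4) + 2 = 14
∂L/∂y = 2(y - t) = 2(14 - 2) = 24
∂y/∂b = 1
∂L/∂b = ∂L/∂y · ∂y/∂b = 24 × 1 = 24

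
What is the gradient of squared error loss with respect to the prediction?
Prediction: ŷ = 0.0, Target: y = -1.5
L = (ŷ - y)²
∂L/∂ŷ = 3.0

∂L/∂ŷ = 2(ŷ - y) = 2(0.0 - -1.5) = 2(1.5) = 3.0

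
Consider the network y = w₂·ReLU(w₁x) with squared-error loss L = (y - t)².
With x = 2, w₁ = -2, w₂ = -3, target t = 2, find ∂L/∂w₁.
∂L/∂w₁ = 0

Forward pass:
z = w₁x = -2×2 = -4
h = ReLU(-4) = 0
y = w₂h = -3×0 = 0

Backward pass:
∂L/∂y = 2(y - t) = 2(0 - 2) = -4
∂y/∂h = w₂ = -3
∂h/∂z = 0 (ReLU derivative)
∂z/∂w₁ = x = 2

∂L/∂w₁ = -4 × -3 × 0 × 2 = 0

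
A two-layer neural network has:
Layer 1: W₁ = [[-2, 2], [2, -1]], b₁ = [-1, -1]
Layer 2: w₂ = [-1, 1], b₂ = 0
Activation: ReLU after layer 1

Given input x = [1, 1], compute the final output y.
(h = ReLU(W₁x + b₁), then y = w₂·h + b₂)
y = 0

Layer 1 pre-activation: z₁ = [-1, 0]
After ReLU: h = [0, 0]
Layer 2 output: y = -1×0 + 1×0 + 0 = 0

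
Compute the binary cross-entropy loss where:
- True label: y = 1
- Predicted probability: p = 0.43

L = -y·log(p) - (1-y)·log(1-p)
L = 0.844

L = -1·log(0.43) - 0·log(0.57) = -log(0.43) = 0.844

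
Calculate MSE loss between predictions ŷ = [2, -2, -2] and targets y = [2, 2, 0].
MSE = 6.667

MSE = (1/3)((2-2)² + (-2-2)² + (-2-0)²) = (1/3)(0 + 16 + 4) = 6.667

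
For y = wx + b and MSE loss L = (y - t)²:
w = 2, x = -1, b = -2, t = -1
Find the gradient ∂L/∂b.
∂L/∂b = -6

y = wx + b = (2)(-1) + -2 = -4
∂L/∂y = 2(y - t) = 2(-4 - -1) = -6
∂y/∂b = 1
∂L/∂b = ∂L/∂y · ∂y/∂b = -6 × 1 = -6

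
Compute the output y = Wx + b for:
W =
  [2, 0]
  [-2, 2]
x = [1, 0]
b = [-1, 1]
y = [1, -1]

Wx = [2×1 + 0×0, -2×1 + 2×0]
   = [2, -2]
y = Wx + b = [2 + -1, -2 + 1] = [1, -1]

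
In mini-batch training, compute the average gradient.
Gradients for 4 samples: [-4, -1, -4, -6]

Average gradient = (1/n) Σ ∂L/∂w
Average gradient = -3.75

Average = (1/4)(-4 + -1 + -4 + -6) = -15/4 = -3.75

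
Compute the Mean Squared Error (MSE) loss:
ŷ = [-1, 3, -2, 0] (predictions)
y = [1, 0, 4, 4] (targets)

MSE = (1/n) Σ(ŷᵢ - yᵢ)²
MSE = 16.25

MSE = (1/4)((-1-1)² + (3-0)² + (-2-4)² + (0-4)²) = (1/4)(4 + 9 + 36 + 16) = 16.25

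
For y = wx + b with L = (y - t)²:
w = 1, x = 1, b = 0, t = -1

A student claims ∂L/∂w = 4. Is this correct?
Correct

y = (1)(1) + 0 = 1
∂L/∂y = 2(y - t) = 2(1 - -1) = 4
∂y/∂w = x = 1
∂L/∂w = 4 × 1 = 4

Claimed value: 4
Correct: The correct gradient is 4.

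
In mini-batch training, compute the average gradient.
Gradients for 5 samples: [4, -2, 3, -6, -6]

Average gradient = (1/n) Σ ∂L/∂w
Average gradient = -1.4

Average = (1/5)(4 + -2 + 3 + -6 + -6) = -7/5 = -1.4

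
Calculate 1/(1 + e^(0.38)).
0.4061

sigmoid(-0.38) = 1/(1 + e^(0.38)) = 1/(1 + 1.462) = 0.4061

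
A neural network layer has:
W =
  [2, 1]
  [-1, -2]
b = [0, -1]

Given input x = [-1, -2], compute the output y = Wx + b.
y = [-4, 4]

Wx = [2×-1 + 1×-2, -1×-1 + -2×-2]
   = [-4, 5]
y = Wx + b = [-4 + 0, 5 + -1] = [-4, 4]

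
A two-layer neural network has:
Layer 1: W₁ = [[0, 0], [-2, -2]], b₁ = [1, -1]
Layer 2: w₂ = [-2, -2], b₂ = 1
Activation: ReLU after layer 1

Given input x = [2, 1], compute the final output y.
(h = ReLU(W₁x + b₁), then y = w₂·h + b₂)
y = -1

Layer 1 pre-activation: z₁ = [1, -7]
After ReLU: h = [1, 0]
Layer 2 output: y = -2×1 + -2×0 + 1 = -1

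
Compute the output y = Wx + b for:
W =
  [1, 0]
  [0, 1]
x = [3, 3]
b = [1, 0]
y = [4, 3]

Wx = [1×3 + 0×3, 0×3 + 1×3]
   = [3, 3]
y = Wx + b = [3 + 1, 3 + 0] = [4, 3]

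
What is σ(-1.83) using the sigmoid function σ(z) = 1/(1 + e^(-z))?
0.1382

sigmoid(-1.83) = 1/(1 + e^(1.83)) = 1/(1 + 6.234) = 0.1382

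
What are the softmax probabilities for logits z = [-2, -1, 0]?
p = [0.09, 0.2447, 0.6652]

exp(z) = [0.1353, 0.3679, 1]
Sum = 1.503
p = [0.09, 0.2447, 0.6652]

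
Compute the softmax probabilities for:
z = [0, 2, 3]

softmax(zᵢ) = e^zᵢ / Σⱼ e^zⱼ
p = [0.0351, 0.2595, 0.7054]

exp(z) = [1, 7.389, 20.09]
Sum = 28.47
p = [0.0351, 0.2595, 0.7054]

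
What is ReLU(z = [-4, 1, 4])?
h = [0, 1, 4]

ReLU applied element-wise: max(0,-4)=0, max(0,1)=1, max(0,4)=4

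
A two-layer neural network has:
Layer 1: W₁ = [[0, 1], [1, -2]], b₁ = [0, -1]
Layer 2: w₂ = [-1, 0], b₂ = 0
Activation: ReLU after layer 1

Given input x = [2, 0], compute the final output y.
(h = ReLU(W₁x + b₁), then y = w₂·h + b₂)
y = 0

Layer 1 pre-activation: z₁ = [0, 1]
After ReLU: h = [0, 1]
Layer 2 output: y = -1×0 + 0×1 + 0 = 0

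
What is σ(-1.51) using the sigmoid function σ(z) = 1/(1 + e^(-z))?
0.1809

sigmoid(-1.51) = 1/(1 + e^(1.51)) = 1/(1 + 4.527) = 0.1809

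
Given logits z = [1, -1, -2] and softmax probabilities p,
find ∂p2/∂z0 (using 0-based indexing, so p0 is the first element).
∂p2/∂z0 = -0.03545

p = softmax(z) = [0.8438, 0.1142, 0.04201]
p2 = 0.04201, p0 = 0.8438

∂p2/∂z0 = -p2 × p0 = -0.04201 × 0.8438 = -0.03545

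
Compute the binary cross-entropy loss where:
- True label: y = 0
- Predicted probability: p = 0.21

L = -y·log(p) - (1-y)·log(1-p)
L = 0.2357

L = -0·log(0.21) - 1·log(0.79) = -log(0.79) = 0.2357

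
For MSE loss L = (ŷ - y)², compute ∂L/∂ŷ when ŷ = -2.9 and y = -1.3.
∂L/∂ŷ = -3.2

∂L/∂ŷ = 2(ŷ - y) = 2(-2.9 - -1.3) = 2(-1.6) = -3.2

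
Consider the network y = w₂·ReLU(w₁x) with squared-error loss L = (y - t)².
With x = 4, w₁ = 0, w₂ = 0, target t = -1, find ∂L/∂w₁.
∂L/∂w₁ = 0

Forward pass:
z = w₁x = 0×4 = 0
h = ReLU(0) = 0
y = w₂h = 0×0 = 0

Backward pass:
∂L/∂y = 2(y - t) = 2(0 - -1) = 2
∂y/∂h = w₂ = 0
∂h/∂z = 0 (ReLU derivative)
∂z/∂w₁ = x = 4

∂L/∂w₁ = 2 × 0 × 0 × 4 = 0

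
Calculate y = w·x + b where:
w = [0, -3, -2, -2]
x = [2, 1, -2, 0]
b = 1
y = 2

y = (0)(2) + (-3)(1) + (-2)(-2) + (-2)(0) + 1 = 2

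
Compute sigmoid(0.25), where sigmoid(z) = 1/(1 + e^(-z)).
0.5622

sigmoid(0.25) = 1/(1 + e^(-0.25)) = 1/(1 + 0.7788) = 0.5622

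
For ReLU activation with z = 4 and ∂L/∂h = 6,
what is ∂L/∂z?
∂L/∂z = 6

h = ReLU(4) = 4
Since z > 0: ∂h/∂z = 1
∂L/∂z = ∂L/∂h · ∂h/∂z = 6 × 1 = 6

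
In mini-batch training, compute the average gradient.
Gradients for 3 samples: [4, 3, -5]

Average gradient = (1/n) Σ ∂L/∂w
Average gradient = 0.6667

Average = (1/3)(4 + 3 + -5) = 2/3 = 0.6667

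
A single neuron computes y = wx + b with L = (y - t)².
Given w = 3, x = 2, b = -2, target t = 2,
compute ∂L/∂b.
∂L/∂b = 4

y = wx + b = (3)(2) + -2 = 4
∂L/∂y = 2(y - t) = 2(4 - 2) = 4
∂y/∂b = 1
∂L/∂b = ∂L/∂y · ∂y/∂b = 4 × 1 = 4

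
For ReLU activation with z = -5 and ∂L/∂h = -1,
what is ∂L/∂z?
∂L/∂z = 0

h = ReLU(-5) = 0
Since z < 0: ∂h/∂z = 0
∂L/∂z = ∂L/∂h · ∂h/∂z = -1 × 0 = 0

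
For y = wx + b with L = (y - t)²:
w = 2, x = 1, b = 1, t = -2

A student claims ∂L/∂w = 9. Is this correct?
Incorrect

y = (2)(1) + 1 = 3
∂L/∂y = 2(y - t) = 2(3 - -2) = 10
∂y/∂w = x = 1
∂L/∂w = 10 × 1 = 10

Claimed value: 9
Incorrect: The correct gradient is 10.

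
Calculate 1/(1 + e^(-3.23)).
0.9619

sigmoid(3.23) = 1/(1 + e^(-3.23)) = 1/(1 + 0.03956) = 0.9619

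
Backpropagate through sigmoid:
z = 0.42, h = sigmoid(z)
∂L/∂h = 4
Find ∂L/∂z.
∂L/∂z = 0.9572

σ(0.42) = 0.6035
σ'(0.42) = σ(0.42)(1 - σ(0.42)) = 0.6035 × 0.3965 = 0.2393
∂L/∂z = ∂L/∂h · σ'(z) = 4 × 0.2393 = 0.9572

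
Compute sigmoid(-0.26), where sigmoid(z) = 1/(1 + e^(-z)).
0.4354

sigmoid(-0.26) = 1/(1 + e^(0.26)) = 1/(1 + 1.297) = 0.4354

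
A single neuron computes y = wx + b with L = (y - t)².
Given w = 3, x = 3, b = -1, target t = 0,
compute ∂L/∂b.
∂L/∂b = 16

y = wx + b = (3)(3) + -1 = 8
∂L/∂y = 2(y - t) = 2(8 - 0) = 16
∂y/∂b = 1
∂L/∂b = ∂L/∂y · ∂y/∂b = 16 × 1 = 16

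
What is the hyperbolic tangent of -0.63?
-0.5581

tanh(-0.63) = (e^(-0.63) - e^(0.63))/(e^(-0.63) + e^(0.63)) = -0.5581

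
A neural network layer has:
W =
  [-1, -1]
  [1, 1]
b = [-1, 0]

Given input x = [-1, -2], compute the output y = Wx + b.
y = [2, -3]

Wx = [-1×-1 + -1×-2, 1×-1 + 1×-2]
   = [3, -3]
y = Wx + b = [3 + -1, -3 + 0] = [2, -3]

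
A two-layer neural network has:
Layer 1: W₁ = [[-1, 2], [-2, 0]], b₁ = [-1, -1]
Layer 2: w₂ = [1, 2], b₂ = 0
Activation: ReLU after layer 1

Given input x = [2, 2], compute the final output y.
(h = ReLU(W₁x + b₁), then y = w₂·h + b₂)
y = 1

Layer 1 pre-activation: z₁ = [1, -5]
After ReLU: h = [1, 0]
Layer 2 output: y = 1×1 + 2×0 + 0 = 1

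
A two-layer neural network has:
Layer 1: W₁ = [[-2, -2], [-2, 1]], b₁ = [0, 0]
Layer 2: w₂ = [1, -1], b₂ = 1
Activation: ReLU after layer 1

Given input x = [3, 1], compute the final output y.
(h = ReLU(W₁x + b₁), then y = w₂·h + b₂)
y = 1

Layer 1 pre-activation: z₁ = [-8, -5]
After ReLU: h = [0, 0]
Layer 2 output: y = 1×0 + -1×0 + 1 = 1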